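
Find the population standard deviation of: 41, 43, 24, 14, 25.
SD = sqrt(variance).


Mean = 29.4000
Variance = 121.0400
SD = sqrt(121.0400) = 11.0018

SD = 11.0018


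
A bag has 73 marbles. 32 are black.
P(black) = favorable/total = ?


P = 32/73 = 0.4384

P = 0.4384


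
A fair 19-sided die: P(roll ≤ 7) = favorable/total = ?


Favorable outcomes (roll ≤ 7): 7
Total outcomes = 19
P = 7/19 = 0.3684

P = 0.3684


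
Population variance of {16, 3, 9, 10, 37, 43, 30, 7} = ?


Mean = 19.3750
Squared deviations: 11.3906, 268.1406, 107.6406, 87.8906, 310.6406, 558.1406, 112.8906, 153.1406
Sum = 1609.8750
Variance = 1609.8750/8 = 201.2344

Variance = 201.2344


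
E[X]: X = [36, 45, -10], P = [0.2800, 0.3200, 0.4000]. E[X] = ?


E[X] = 36*0.2800 + 45*0.3200 - 10*0.4000
= 10.0800 + 14.4000 - 4.0000
= 20.4800

E[X] = 20.4800


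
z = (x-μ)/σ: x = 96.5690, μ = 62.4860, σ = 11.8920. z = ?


z = (96.5690 - 62.4860)/11.8920
= 34.0830/11.8920
= 2.8660

z = 2.8660


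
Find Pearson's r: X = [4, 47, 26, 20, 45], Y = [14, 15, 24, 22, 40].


Mean X = 28.4000, Mean Y = 23.0000
SD X = 16.082288, SD Y = 9.338094
Cov = 71.800000
r = 71.800000/(16.082288*9.338094) = 0.4781

r = 0.4781


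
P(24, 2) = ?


P(24,2) = 24!/22!
= 620448401733239439360000/1124000727777607680000
= 552

P(24,2) = 552


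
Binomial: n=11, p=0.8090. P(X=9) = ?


C(11,9) = 55
p^9 = 0.148435
(1-p)^2 = 0.036481
P = 55 * 0.148435 * 0.036481 = 0.2978

P(X=9) = 0.2978


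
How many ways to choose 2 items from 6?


C(6,2) = 6!/(2! × 4!)
= 720/(2 × 24)
= 15

C(6,2) = 15


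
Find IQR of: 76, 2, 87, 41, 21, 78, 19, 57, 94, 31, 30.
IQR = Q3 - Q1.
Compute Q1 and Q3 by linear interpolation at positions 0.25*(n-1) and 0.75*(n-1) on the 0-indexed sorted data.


Sorted: 2, 19, 21, 30, 31, 41, 57, 76, 78, 87, 94
Q1 (25th %ile) = 25.5000
Q3 (75th %ile) = 77.0000
IQR = 77.0000 - 25.5000 = 51.5000

IQR = 51.5000


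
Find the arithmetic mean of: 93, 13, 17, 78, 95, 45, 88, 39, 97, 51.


Sum = 93 + 13 + 17 + 78 + 95 + 45 + 88 + 39 + 97 + 51 = 616
n = 10
Mean = 616/10 = 61.6000

Mean = 61.6000


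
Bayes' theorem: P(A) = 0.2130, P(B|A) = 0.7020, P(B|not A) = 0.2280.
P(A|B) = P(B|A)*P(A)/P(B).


P(B) = P(B|A)*P(A) + P(B|A')*P(A')
= 0.7020*0.2130 + 0.2280*0.7870
= 0.149526 + 0.179436 = 0.328962
P(A|B) = 0.149526/0.328962 = 0.4545

P(A|B) = 0.4545


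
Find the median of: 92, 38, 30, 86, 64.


Sorted: 30, 38, 64, 86, 92
n = 5 (odd)
Middle value = 64

Median = 64


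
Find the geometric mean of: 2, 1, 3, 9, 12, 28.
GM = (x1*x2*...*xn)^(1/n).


Product = 2 × 1 × 3 × 9 × 12 × 28 = 18144
GM = 18144^(1/6) = 5.1261

GM = 5.1261


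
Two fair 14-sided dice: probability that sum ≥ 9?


Total outcomes = 14×14 = 196
Favorable (sum ≥ 9): 168
P = 168/196 = 0.8571

P = 0.8571


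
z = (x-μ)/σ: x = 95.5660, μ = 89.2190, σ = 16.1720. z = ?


z = (95.5660 - 89.2190)/16.1720
= 6.3470/16.1720
= 0.3925

z = 0.3925


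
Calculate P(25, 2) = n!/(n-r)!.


P(25,2) = 25!/23!
= 15511210043330985984000000/25852016738884976640000
= 600

P(25,2) = 600


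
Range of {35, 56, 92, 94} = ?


Max = 94, Min = 35
Range = 94 - 35 = 59

Range = 59


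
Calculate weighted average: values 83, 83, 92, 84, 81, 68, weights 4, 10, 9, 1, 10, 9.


Numerator = 83*4 + 83*10 + 92*9 + 84*1 + 81*10 + 68*9 = 3496
Denominator = 4 + 10 + 9 + 1 + 10 + 9 = 43
WM = 3496/43 = 81.3023

WM = 81.3023


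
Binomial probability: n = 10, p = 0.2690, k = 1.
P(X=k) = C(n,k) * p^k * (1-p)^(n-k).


C(10,1) = 10
p^1 = 0.269000
(1-p)^9 = 0.059601
P = 10 * 0.269000 * 0.059601 = 0.1603

P(X=1) = 0.1603


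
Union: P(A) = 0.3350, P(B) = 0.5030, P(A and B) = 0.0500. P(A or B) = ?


P(A∪B) = 0.3350 + 0.5030 - 0.0500
= 0.8380 - 0.0500
= 0.7880

P(A∪B) = 0.7880


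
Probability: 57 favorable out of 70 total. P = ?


P = 57/70 = 0.8143

P = 0.8143


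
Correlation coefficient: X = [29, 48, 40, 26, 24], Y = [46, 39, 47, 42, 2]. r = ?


Mean X = 33.4000, Mean Y = 35.2000
SD X = 9.156419, SD Y = 16.845177
Cov = 69.520000
r = 69.520000/(9.156419*16.845177) = 0.4507

r = 0.4507


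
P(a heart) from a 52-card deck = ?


13 hearts in 52 cards
P = 13/52 = 0.2500

P = 0.2500


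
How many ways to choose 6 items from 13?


C(13,6) = 13!/(6! × 7!)
= 6227020800/(720 × 5040)
= 1716

C(13,6) = 1716


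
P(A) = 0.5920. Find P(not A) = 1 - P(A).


P(not A) = 1 - 0.5920 = 0.4080

P(not A) = 0.4080


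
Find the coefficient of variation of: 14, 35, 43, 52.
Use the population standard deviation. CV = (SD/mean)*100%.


Mean = 36.0000
SD = 14.0535
CV = (14.0535/36.0000)*100 = 39.0374%

CV = 39.0374%


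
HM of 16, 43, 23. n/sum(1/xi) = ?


Sum of reciprocals = 1/16 + 1/43 + 1/23 = 0.129234
HM = 3/0.129234 = 23.2137

HM = 23.2137


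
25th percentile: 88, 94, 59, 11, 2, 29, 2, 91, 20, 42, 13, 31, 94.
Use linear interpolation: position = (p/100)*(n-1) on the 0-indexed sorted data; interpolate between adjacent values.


Sorted: 2, 2, 11, 13, 20, 29, 31, 42, 59, 88, 91, 94, 94
n = 13
Index = 25/100 * 12 = 3.0000
Lower = data[3] = 13, Upper = data[4] = 20
P25 = 13 + 0*(7) = 13.0000

P25 = 13.0000


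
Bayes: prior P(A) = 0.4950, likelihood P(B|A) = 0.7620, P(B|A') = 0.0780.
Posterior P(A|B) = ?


P(B) = P(B|A)*P(A) + P(B|A')*P(A')
= 0.7620*0.4950 + 0.0780*0.5050
= 0.377190 + 0.039390 = 0.416580
P(A|B) = 0.377190/0.416580 = 0.9054

P(A|B) = 0.9054


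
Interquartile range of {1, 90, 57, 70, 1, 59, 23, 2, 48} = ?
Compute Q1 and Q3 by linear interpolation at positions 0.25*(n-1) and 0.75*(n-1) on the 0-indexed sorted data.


Sorted: 1, 1, 2, 23, 48, 57, 59, 70, 90
Q1 (25th %ile) = 2.0000
Q3 (75th %ile) = 59.0000
IQR = 59.0000 - 2.0000 = 57.0000

IQR = 57.0000


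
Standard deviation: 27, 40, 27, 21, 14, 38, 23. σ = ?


Mean = 27.1429
Variance = 72.9796
SD = sqrt(72.9796) = 8.5428

SD = 8.5428


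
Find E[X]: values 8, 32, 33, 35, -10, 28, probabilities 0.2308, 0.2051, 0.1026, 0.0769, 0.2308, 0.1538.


E[X] = 8*0.2308 + 32*0.2051 + 33*0.1026 + 35*0.0769 - 10*0.2308 + 28*0.1538
= 1.8464 + 6.5632 + 3.3858 + 2.6915 - 2.3080 + 4.3064
= 16.4853

E[X] = 16.4853


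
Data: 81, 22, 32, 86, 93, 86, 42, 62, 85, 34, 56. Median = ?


Sorted: 22, 32, 34, 42, 56, 62, 81, 85, 86, 86, 93
n = 11 (odd)
Middle value = 62

Median = 62


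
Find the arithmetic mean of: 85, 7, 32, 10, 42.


Sum = 85 + 7 + 32 + 10 + 42 = 176
n = 5
Mean = 176/5 = 35.2000

Mean = 35.2000


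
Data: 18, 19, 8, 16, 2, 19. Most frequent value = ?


Frequencies: 2:1, 8:1, 16:1, 18:1, 19:2
Max frequency = 2
Mode = 19

Mode = 19


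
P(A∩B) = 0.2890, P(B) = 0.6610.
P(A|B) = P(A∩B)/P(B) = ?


P(A|B) = 0.2890/0.6610 = 0.4372

P(A|B) = 0.4372


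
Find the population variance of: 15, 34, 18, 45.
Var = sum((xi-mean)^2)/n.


Mean = 28.0000
Squared deviations: 169.0000, 36.0000, 100.0000, 289.0000
Sum = 594.0000
Variance = 594.0000/4 = 148.5000

Variance = 148.5000


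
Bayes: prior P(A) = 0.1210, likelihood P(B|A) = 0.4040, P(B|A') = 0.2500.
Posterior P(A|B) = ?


P(B) = P(B|A)*P(A) + P(B|A')*P(A')
= 0.4040*0.1210 + 0.2500*0.8790
= 0.048884 + 0.219750 = 0.268634
P(A|B) = 0.048884/0.268634 = 0.1820

P(A|B) = 0.1820


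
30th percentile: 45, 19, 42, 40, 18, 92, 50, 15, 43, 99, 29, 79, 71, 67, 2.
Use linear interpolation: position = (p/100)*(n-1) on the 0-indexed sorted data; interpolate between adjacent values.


Sorted: 2, 15, 18, 19, 29, 40, 42, 43, 45, 50, 67, 71, 79, 92, 99
n = 15
Index = 30/100 * 14 = 4.2000
Lower = data[4] = 29, Upper = data[5] = 40
P30 = 29 + 0.2000*(11) = 31.2000

P30 = 31.2000


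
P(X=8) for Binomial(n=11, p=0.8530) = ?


C(11,8) = 165
p^8 = 0.280280
(1-p)^3 = 0.003177
P = 165 * 0.280280 * 0.003177 = 0.1469

P(X=8) = 0.1469


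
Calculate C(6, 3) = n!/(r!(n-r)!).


C(6,3) = 6!/(3! × 3!)
= 720/(6 × 6)
= 20

C(6,3) = 20


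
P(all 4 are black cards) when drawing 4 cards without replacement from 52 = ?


P(all black cards) = (26/52) × (25/51) × (24/50) × (23/49)
= 0.0552

P = 0.0552


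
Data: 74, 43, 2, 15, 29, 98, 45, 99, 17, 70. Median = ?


Sorted: 2, 15, 17, 29, 43, 45, 70, 74, 98, 99
n = 10 (even)
Middle values: 43 and 45
Median = (43+45)/2 = 44.0000

Median = 44.0000


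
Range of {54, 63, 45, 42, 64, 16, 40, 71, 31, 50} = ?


Max = 71, Min = 16
Range = 71 - 16 = 55

Range = 55


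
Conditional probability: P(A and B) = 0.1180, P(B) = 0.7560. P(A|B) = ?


P(A|B) = 0.1180/0.7560 = 0.1561

P(A|B) = 0.1561


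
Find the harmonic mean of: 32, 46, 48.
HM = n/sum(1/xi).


Sum of reciprocals = 1/32 + 1/46 + 1/48 = 0.073822
HM = 3/0.073822 = 40.6380

HM = 40.6380


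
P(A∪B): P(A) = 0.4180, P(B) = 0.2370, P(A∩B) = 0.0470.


P(A∪B) = 0.4180 + 0.2370 - 0.0470
= 0.6550 - 0.0470
= 0.6080

P(A∪B) = 0.6080


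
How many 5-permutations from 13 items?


P(13,5) = 13!/8!
= 6227020800/40320
= 154440

P(13,5) = 154440


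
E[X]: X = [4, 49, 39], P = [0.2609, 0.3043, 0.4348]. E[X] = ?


E[X] = 4*0.2609 + 49*0.3043 + 39*0.4348
= 1.0436 + 14.9107 + 16.9572
= 32.9115

E[X] = 32.9115


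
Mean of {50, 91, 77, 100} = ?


Sum = 50 + 91 + 77 + 100 = 318
n = 4
Mean = 318/4 = 79.5000

Mean = 79.5000


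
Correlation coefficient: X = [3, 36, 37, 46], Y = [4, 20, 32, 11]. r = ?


Mean X = 30.5000, Mean Y = 16.7500
SD X = 16.347783, SD Y = 10.473180
Cov = 94.625000
r = 94.625000/(16.347783*10.473180) = 0.5527

r = 0.5527


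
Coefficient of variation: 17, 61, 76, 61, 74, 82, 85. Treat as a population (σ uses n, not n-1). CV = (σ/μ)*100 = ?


Mean = 65.1429
SD = 21.4704
CV = (21.4704/65.1429)*100 = 32.9590%

CV = 32.9590%


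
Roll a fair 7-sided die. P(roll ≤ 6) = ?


Favorable outcomes (roll ≤ 6): 6
Total outcomes = 7
P = 6/7 = 0.8571

P = 0.8571


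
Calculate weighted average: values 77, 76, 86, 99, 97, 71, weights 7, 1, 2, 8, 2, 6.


Numerator = 77*7 + 76*1 + 86*2 + 99*8 + 97*2 + 71*6 = 2199
Denominator = 7 + 1 + 2 + 8 + 2 + 6 = 26
WM = 2199/26 = 84.5769

WM = 84.5769


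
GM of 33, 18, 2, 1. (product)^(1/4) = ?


Product = 33 × 18 × 2 × 1 = 1188
GM = 1188^(1/4) = 5.8709

GM = 5.8709


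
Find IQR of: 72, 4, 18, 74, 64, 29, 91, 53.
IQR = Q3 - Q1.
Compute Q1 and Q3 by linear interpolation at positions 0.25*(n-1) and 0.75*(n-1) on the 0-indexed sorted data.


Sorted: 4, 18, 29, 53, 64, 72, 74, 91
Q1 (25th %ile) = 26.2500
Q3 (75th %ile) = 72.5000
IQR = 72.5000 - 26.2500 = 46.2500

IQR = 46.2500


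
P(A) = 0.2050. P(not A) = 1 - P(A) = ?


P(not A) = 1 - 0.2050 = 0.7950

P(not A) = 0.7950


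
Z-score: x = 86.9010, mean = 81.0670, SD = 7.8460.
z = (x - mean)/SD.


z = (86.9010 - 81.0670)/7.8460
= 5.8340/7.8460
= 0.7436

z = 0.7436


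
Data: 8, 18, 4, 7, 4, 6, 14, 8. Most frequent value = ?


Frequencies: 4:2, 6:1, 7:1, 8:2, 14:1, 18:1
Max frequency = 2
Mode = 4, 8

Mode = 4, 8


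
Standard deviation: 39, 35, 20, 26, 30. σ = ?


Mean = 30.0000
Variance = 44.4000
SD = sqrt(44.4000) = 6.6633

SD = 6.6633


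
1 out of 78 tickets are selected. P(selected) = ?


P = 1/78 = 0.0128

P = 0.0128


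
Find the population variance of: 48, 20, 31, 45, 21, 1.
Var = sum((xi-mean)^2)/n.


Mean = 27.6667
Squared deviations: 413.4444, 58.7778, 11.1111, 300.4444, 44.4444, 711.1111
Sum = 1539.3333
Variance = 1539.3333/6 = 256.5556

Variance = 256.5556


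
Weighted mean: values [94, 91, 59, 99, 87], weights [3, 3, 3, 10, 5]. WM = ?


Numerator = 94*3 + 91*3 + 59*3 + 99*10 + 87*5 = 2157
Denominator = 3 + 3 + 3 + 10 + 5 = 24
WM = 2157/24 = 89.8750

WM = 89.8750


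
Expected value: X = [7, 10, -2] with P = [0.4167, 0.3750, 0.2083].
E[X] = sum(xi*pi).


E[X] = 7*0.4167 + 10*0.3750 - 2*0.2083
= 2.9169 + 3.7500 - 0.4166
= 6.2503

E[X] = 6.2503


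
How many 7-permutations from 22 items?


P(22,7) = 22!/15!
= 1124000727777607680000/1307674368000
= 859541760

P(22,7) = 859541760


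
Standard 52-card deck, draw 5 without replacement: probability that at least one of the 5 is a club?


P(at least one) = 1 - P(none)
P(none) = (39/52) × (38/51) × (37/50) × (36/49) × (35/48) = 0.221534
P(at least one) = 1 - 0.221534 = 0.7785

P = 0.7785


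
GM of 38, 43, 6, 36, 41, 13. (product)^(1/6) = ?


Product = 38 × 43 × 6 × 36 × 41 × 13 = 188119152
GM = 188119152^(1/6) = 23.9371

GM = 23.9371


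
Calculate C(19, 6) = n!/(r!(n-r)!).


C(19,6) = 19!/(6! × 13!)
= 121645100408832000/(720 × 6227020800)
= 27132

C(19,6) = 27132


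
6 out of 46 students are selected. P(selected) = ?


P = 6/46 = 0.1304

P = 0.1304


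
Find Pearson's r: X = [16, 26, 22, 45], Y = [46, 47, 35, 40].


Mean X = 27.2500, Mean Y = 42.0000
SD X = 10.848387, SD Y = 4.847680
Cov = -12.500000
r = -12.500000/(10.848387*4.847680) = -0.2377

r = -0.2377


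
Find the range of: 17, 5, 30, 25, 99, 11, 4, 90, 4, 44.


Max = 99, Min = 4
Range = 99 - 4 = 95

Range = 95


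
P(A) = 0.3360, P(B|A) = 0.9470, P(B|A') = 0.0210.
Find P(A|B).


P(B) = P(B|A)*P(A) + P(B|A')*P(A')
= 0.9470*0.3360 + 0.0210*0.6640
= 0.318192 + 0.013944 = 0.332136
P(A|B) = 0.318192/0.332136 = 0.9580

P(A|B) = 0.9580


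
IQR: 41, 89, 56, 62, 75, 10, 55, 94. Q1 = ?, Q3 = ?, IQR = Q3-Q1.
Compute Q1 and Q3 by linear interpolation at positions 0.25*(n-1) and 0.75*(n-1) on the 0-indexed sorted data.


Sorted: 10, 41, 55, 56, 62, 75, 89, 94
Q1 (25th %ile) = 51.5000
Q3 (75th %ile) = 78.5000
IQR = 78.5000 - 51.5000 = 27.0000

IQR = 27.0000


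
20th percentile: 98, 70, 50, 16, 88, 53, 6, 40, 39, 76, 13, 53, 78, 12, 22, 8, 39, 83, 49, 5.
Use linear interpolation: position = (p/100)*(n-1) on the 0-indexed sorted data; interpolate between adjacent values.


Sorted: 5, 6, 8, 12, 13, 16, 22, 39, 39, 40, 49, 50, 53, 53, 70, 76, 78, 83, 88, 98
n = 20
Index = 20/100 * 19 = 3.8000
Lower = data[3] = 12, Upper = data[4] = 13
P20 = 12 + 0.8000*(1) = 12.8000

P20 = 12.8000


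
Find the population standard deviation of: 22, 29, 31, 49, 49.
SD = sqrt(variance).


Mean = 36.0000
Variance = 121.6000
SD = sqrt(121.6000) = 11.0272

SD = 11.0272


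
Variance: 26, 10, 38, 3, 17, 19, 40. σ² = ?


Mean = 21.8571
Squared deviations: 17.1633, 140.5918, 260.5918, 355.5918, 23.5918, 8.1633, 329.1633
Sum = 1134.8571
Variance = 1134.8571/7 = 162.1224

Variance = 162.1224


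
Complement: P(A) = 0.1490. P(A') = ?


P(not A) = 1 - 0.1490 = 0.8510

P(not A) = 0.8510


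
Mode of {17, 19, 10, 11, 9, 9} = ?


Frequencies: 9:2, 10:1, 11:1, 17:1, 19:1
Max frequency = 2
Mode = 9

Mode = 9


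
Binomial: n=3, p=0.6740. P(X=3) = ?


C(3,3) = 1
p^3 = 0.306182
(1-p)^0 = 1.000000
P = 1 * 0.306182 * 1.000000 = 0.3062

P(X=3) = 0.3062


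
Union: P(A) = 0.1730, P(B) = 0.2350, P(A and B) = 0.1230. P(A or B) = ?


P(A∪B) = 0.1730 + 0.2350 - 0.1230
= 0.4080 - 0.1230
= 0.2850

P(A∪B) = 0.2850


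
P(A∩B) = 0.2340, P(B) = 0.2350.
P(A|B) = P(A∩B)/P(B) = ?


P(A|B) = 0.2340/0.2350 = 0.9957

P(A|B) = 0.9957


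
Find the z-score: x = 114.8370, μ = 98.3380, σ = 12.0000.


z = (114.8370 - 98.3380)/12.0000
= 16.4990/12.0000
= 1.3749

z = 1.3749


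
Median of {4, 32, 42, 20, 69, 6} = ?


Sorted: 4, 6, 20, 32, 42, 69
n = 6 (even)
Middle values: 20 and 32
Median = (20+32)/2 = 26.0000

Median = 26.0000


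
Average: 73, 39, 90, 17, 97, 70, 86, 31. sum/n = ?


Sum = 73 + 39 + 90 + 17 + 97 + 70 + 86 + 31 = 503
n = 8
Mean = 503/8 = 62.8750

Mean = 62.8750


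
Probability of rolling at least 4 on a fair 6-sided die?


Favorable outcomes (roll ≥ 4): 3
Total outcomes = 6
P = 3/6 = 0.5000

P = 0.5000


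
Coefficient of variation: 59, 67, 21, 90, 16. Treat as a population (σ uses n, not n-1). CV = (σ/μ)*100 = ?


Mean = 50.6000
SD = 28.1610
CV = (28.1610/50.6000)*100 = 55.6541%

CV = 55.6541%


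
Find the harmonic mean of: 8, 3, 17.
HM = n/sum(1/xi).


Sum of reciprocals = 1/8 + 1/3 + 1/17 = 0.517157
HM = 3/0.517157 = 5.8009

HM = 5.8009


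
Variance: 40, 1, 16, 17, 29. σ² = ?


Mean = 20.6000
Squared deviations: 376.3600, 384.1600, 21.1600, 12.9600, 70.5600
Sum = 865.2000
Variance = 865.2000/5 = 173.0400

Variance = 173.0400


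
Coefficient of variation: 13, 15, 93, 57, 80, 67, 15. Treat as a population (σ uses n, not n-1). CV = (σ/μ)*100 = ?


Mean = 48.5714
SD = 31.3772
CV = (31.3772/48.5714)*100 = 64.6002%

CV = 64.6002%


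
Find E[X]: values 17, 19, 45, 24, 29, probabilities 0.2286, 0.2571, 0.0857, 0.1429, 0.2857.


E[X] = 17*0.2286 + 19*0.2571 + 45*0.0857 + 24*0.1429 + 29*0.2857
= 3.8862 + 4.8849 + 3.8565 + 3.4296 + 8.2853
= 24.3425

E[X] = 24.3425


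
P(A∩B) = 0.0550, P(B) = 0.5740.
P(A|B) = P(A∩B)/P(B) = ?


P(A|B) = 0.0550/0.5740 = 0.0958

P(A|B) = 0.0958


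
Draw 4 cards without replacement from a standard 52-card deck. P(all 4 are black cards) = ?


P(all black cards) = (26/52) × (25/51) × (24/50) × (23/49)
= 0.0552

P = 0.0552


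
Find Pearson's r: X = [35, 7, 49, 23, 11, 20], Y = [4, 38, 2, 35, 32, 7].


Mean X = 24.1667, Mean Y = 19.6667
SD X = 14.264369, SD Y = 15.499104
Cov = -175.111111
r = -175.111111/(14.264369*15.499104) = -0.7921

r = -0.7921


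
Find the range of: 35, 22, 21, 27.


Max = 35, Min = 21
Range = 35 - 21 = 14

Range = 14


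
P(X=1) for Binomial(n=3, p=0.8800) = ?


C(3,1) = 3
p^1 = 0.880000
(1-p)^2 = 0.014400
P = 3 * 0.880000 * 0.014400 = 0.0380

P(X=1) = 0.0380


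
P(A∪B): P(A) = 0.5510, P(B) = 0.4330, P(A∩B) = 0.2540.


P(A∪B) = 0.5510 + 0.4330 - 0.2540
= 0.9840 - 0.2540
= 0.7300

P(A∪B) = 0.7300


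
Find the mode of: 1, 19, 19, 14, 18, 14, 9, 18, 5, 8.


Frequencies: 1:1, 5:1, 8:1, 9:1, 14:2, 18:2, 19:2
Max frequency = 2
Mode = 14, 18, 19

Mode = 14, 18, 19


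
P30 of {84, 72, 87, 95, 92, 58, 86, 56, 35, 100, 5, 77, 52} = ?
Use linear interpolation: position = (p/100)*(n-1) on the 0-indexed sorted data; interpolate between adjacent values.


Sorted: 5, 35, 52, 56, 58, 72, 77, 84, 86, 87, 92, 95, 100
n = 13
Index = 30/100 * 12 = 3.6000
Lower = data[3] = 56, Upper = data[4] = 58
P30 = 56 + 0.6000*(2) = 57.2000

P30 = 57.2000


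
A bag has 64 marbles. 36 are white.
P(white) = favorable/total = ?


P = 36/64 = 0.5625

P = 0.5625


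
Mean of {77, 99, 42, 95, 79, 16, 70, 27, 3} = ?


Sum = 77 + 99 + 42 + 95 + 79 + 16 + 70 + 27 + 3 = 508
n = 9
Mean = 508/9 = 56.4444

Mean = 56.4444


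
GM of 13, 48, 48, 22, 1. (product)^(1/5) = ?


Product = 13 × 48 × 48 × 22 × 1 = 658944
GM = 658944^(1/5) = 14.5804

GM = 14.5804


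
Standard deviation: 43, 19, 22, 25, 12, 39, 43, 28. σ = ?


Mean = 28.8750
Variance = 118.3594
SD = sqrt(118.3594) = 10.8793

SD = 10.8793


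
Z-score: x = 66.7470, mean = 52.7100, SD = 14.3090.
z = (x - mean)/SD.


z = (66.7470 - 52.7100)/14.3090
= 14.0370/14.3090
= 0.9810

z = 0.9810


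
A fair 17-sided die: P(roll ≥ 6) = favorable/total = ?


Favorable outcomes (roll ≥ 6): 12
Total outcomes = 17
P = 12/17 = 0.7059

P = 0.7059


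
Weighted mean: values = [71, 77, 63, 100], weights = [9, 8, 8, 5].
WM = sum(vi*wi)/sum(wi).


Numerator = 71*9 + 77*8 + 63*8 + 100*5 = 2259
Denominator = 9 + 8 + 8 + 5 = 30
WM = 2259/30 = 75.3000

WM = 75.3000


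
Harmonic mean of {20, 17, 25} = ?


Sum of reciprocals = 1/20 + 1/17 + 1/25 = 0.148824
HM = 3/0.148824 = 20.1581

HM = 20.1581


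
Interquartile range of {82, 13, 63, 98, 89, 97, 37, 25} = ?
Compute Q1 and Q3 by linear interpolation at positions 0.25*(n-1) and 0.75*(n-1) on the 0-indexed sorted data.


Sorted: 13, 25, 37, 63, 82, 89, 97, 98
Q1 (25th %ile) = 34.0000
Q3 (75th %ile) = 91.0000
IQR = 91.0000 - 34.0000 = 57.0000

IQR = 57.0000


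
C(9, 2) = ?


C(9,2) = 9!/(2! × 7!)
= 362880/(2 × 5040)
= 36

C(9,2) = 36


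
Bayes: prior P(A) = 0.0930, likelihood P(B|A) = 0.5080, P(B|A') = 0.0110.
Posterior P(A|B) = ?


P(B) = P(B|A)*P(A) + P(B|A')*P(A')
= 0.5080*0.0930 + 0.0110*0.9070
= 0.047244 + 0.009977 = 0.057221
P(A|B) = 0.047244/0.057221 = 0.8256

P(A|B) = 0.8256


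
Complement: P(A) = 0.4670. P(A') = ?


P(not A) = 1 - 0.4670 = 0.5330

P(not A) = 0.5330


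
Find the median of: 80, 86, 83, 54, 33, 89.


Sorted: 33, 54, 80, 83, 86, 89
n = 6 (even)
Middle values: 80 and 83
Median = (80+83)/2 = 81.5000

Median = 81.5000


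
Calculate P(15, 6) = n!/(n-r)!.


P(15,6) = 15!/9!
= 1307674368000/362880
= 3603600

P(15,6) = 3603600


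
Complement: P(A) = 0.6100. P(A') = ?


P(not A) = 1 - 0.6100 = 0.3900

P(not A) = 0.3900


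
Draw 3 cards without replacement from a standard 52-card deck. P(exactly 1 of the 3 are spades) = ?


Hypergeometric: P(X=1) = C(13,1)·C(39,2) / C(52,3)
= 13 × 741 / 22100
= 9633/22100 = 0.4359

P = 0.4359


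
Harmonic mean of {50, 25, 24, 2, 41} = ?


Sum of reciprocals = 1/50 + 1/25 + 1/24 + 1/2 + 1/41 = 0.626057
HM = 5/0.626057 = 7.9865

HM = 7.9865


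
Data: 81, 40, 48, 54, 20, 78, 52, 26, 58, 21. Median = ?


Sorted: 20, 21, 26, 40, 48, 52, 54, 58, 78, 81
n = 10 (even)
Middle values: 48 and 52
Median = (48+52)/2 = 50.0000

Median = 50.0000


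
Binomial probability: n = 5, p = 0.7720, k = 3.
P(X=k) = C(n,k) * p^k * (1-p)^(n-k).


C(5,3) = 10
p^3 = 0.460100
(1-p)^2 = 0.051984
P = 10 * 0.460100 * 0.051984 = 0.2392

P(X=3) = 0.2392


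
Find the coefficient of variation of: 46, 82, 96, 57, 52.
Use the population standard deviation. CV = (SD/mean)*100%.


Mean = 66.6000
SD = 19.1374
CV = (19.1374/66.6000)*100 = 28.7348%

CV = 28.7348%


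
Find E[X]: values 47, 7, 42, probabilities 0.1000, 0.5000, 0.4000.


E[X] = 47*0.1000 + 7*0.5000 + 42*0.4000
= 4.7000 + 3.5000 + 16.8000
= 25.0000

E[X] = 25.0000


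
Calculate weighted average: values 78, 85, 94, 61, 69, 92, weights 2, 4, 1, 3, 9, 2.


Numerator = 78*2 + 85*4 + 94*1 + 61*3 + 69*9 + 92*2 = 1578
Denominator = 2 + 4 + 1 + 3 + 9 + 2 = 21
WM = 1578/21 = 75.1429

WM = 75.1429


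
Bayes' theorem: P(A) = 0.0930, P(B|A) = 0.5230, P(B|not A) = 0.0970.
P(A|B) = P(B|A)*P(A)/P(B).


P(B) = P(B|A)*P(A) + P(B|A')*P(A')
= 0.5230*0.0930 + 0.0970*0.9070
= 0.048639 + 0.087979 = 0.136618
P(A|B) = 0.048639/0.136618 = 0.3560

P(A|B) = 0.3560


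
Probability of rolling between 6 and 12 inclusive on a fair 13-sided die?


Favorable outcomes (6 ≤ roll ≤ 12): 7
Total outcomes = 13
P = 7/13 = 0.5385

P = 0.5385


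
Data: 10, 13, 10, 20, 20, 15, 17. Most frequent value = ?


Frequencies: 10:2, 13:1, 15:1, 17:1, 20:2
Max frequency = 2
Mode = 10, 20

Mode = 10, 20


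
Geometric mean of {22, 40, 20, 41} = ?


Product = 22 × 40 × 20 × 41 = 721600
GM = 721600^(1/4) = 29.1457

GM = 29.1457


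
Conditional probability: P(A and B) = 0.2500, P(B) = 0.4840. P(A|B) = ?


P(A|B) = 0.2500/0.4840 = 0.5165

P(A|B) = 0.5165


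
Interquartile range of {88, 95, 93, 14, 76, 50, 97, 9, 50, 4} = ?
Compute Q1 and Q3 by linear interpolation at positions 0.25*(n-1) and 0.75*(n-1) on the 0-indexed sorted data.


Sorted: 4, 9, 14, 50, 50, 76, 88, 93, 95, 97
Q1 (25th %ile) = 23.0000
Q3 (75th %ile) = 91.7500
IQR = 91.7500 - 23.0000 = 68.7500

IQR = 68.7500


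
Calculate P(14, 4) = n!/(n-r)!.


P(14,4) = 14!/10!
= 87178291200/3628800
= 24024

P(14,4) = 24024


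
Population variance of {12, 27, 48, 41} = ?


Mean = 32.0000
Squared deviations: 400.0000, 25.0000, 256.0000, 81.0000
Sum = 762.0000
Variance = 762.0000/4 = 190.5000

Variance = 190.5000


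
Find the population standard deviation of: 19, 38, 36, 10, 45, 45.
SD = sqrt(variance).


Mean = 32.1667
Variance = 173.8056
SD = sqrt(173.8056) = 13.1835

SD = 13.1835


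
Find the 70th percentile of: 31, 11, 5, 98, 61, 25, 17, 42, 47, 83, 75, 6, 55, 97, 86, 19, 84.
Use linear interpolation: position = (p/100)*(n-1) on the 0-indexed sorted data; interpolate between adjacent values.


Sorted: 5, 6, 11, 17, 19, 25, 31, 42, 47, 55, 61, 75, 83, 84, 86, 97, 98
n = 17
Index = 70/100 * 16 = 11.2000
Lower = data[11] = 75, Upper = data[12] = 83
P70 = 75 + 0.2000*(8) = 76.6000

P70 = 76.6000


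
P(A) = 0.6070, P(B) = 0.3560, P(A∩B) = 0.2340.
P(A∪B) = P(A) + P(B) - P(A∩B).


P(A∪B) = 0.6070 + 0.3560 - 0.2340
= 0.9630 - 0.2340
= 0.7290

P(A∪B) = 0.7290


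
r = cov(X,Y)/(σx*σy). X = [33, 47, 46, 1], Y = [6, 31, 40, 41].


Mean X = 31.7500, Mean Y = 29.5000
SD X = 18.592673, SD Y = 14.115594
Cov = -52.625000
r = -52.625000/(18.592673*14.115594) = -0.2005

r = -0.2005


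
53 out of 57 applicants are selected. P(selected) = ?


P = 53/57 = 0.9298

P = 0.9298


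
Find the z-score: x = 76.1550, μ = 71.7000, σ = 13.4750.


z = (76.1550 - 71.7000)/13.4750
= 4.4550/13.4750
= 0.3306

z = 0.3306


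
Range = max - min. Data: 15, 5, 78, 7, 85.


Max = 85, Min = 5
Range = 85 - 5 = 80

Range = 80


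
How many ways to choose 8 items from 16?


C(16,8) = 16!/(8! × 8!)
= 20922789888000/(40320 × 40320)
= 12870

C(16,8) = 12870


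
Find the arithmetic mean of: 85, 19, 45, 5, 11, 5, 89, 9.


Sum = 85 + 19 + 45 + 5 + 11 + 5 + 89 + 9 = 268
n = 8
Mean = 268/8 = 33.5000

Mean = 33.5000


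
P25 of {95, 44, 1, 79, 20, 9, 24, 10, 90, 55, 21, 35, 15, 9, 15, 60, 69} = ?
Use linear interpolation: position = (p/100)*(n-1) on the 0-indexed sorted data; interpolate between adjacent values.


Sorted: 1, 9, 9, 10, 15, 15, 20, 21, 24, 35, 44, 55, 60, 69, 79, 90, 95
n = 17
Index = 25/100 * 16 = 4.0000
Lower = data[4] = 15, Upper = data[5] = 15
P25 = 15 + 0*(0) = 15.0000

P25 = 15.0000


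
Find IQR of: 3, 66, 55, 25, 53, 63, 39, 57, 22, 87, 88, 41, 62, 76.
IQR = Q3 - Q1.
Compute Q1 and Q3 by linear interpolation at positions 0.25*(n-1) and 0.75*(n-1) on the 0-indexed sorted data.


Sorted: 3, 22, 25, 39, 41, 53, 55, 57, 62, 63, 66, 76, 87, 88
Q1 (25th %ile) = 39.5000
Q3 (75th %ile) = 65.2500
IQR = 65.2500 - 39.5000 = 25.7500

IQR = 25.7500


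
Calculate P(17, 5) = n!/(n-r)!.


P(17,5) = 17!/12!
= 355687428096000/479001600
= 742560

P(17,5) = 742560


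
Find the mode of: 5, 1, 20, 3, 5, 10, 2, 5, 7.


Frequencies: 1:1, 2:1, 3:1, 5:3, 7:1, 10:1, 20:1
Max frequency = 3
Mode = 5

Mode = 5


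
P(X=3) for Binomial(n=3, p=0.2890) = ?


C(3,3) = 1
p^3 = 0.024138
(1-p)^0 = 1.000000
P = 1 * 0.024138 * 1.000000 = 0.0241

P(X=3) = 0.0241


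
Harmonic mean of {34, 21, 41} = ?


Sum of reciprocals = 1/34 + 1/21 + 1/41 = 0.101421
HM = 3/0.101421 = 29.5797

HM = 29.5797


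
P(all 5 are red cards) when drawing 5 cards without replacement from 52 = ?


P(all red cards) = (26/52) × (25/51) × (24/50) × (23/49) × (22/48)
= 0.0253

P = 0.0253


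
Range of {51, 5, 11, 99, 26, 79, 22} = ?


Max = 99, Min = 5
Range = 99 - 5 = 94

Range = 94


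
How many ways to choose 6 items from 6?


C(6,6) = 6!/(6! × 0!)
= 720/(720 × 1)
= 1

C(6,6) = 1


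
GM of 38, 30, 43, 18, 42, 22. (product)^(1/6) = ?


Product = 38 × 30 × 43 × 18 × 42 × 22 = 815300640
GM = 815300640^(1/6) = 30.5647

GM = 30.5647


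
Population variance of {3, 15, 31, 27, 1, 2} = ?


Mean = 13.1667
Squared deviations: 103.3611, 3.3611, 318.0278, 191.3611, 148.0278, 124.6944
Sum = 888.8333
Variance = 888.8333/6 = 148.1389

Variance = 148.1389


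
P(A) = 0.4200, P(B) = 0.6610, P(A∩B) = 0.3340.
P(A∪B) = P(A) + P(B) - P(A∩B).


P(A∪B) = 0.4200 + 0.6610 - 0.3340
= 1.0810 - 0.3340
= 0.7470

P(A∪B) = 0.7470


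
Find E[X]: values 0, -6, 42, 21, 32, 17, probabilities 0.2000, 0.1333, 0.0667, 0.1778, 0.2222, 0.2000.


E[X] = 0*0.2000 - 6*0.1333 + 42*0.0667 + 21*0.1778 + 32*0.2222 + 17*0.2000
= 0 - 0.7998 + 2.8014 + 3.7338 + 7.1104 + 3.4000
= 16.2458

E[X] = 16.2458


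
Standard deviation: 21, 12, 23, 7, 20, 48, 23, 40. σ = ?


Mean = 24.2500
Variance = 161.4375
SD = sqrt(161.4375) = 12.7058

SD = 12.7058


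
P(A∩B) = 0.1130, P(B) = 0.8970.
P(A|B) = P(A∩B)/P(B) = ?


P(A|B) = 0.1130/0.8970 = 0.1260

P(A|B) = 0.1260


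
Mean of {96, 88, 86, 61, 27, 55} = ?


Sum = 96 + 88 + 86 + 61 + 27 + 55 = 413
n = 6
Mean = 413/6 = 68.8333

Mean = 68.8333


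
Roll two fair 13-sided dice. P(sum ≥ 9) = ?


Total outcomes = 13×13 = 169
Favorable (sum ≥ 9): 141
P = 141/169 = 0.8343

P = 0.8343


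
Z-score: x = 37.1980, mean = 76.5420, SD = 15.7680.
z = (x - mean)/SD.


z = (37.1980 - 76.5420)/15.7680
= -39.3440/15.7680
= -2.4952

z = -2.4952


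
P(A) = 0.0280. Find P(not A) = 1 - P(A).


P(not A) = 1 - 0.0280 = 0.9720

P(not A) = 0.9720


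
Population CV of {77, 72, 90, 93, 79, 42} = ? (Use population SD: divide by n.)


Mean = 75.5000
SD = 16.6608
CV = (16.6608/75.5000)*100 = 22.0673%

CV = 22.0673%


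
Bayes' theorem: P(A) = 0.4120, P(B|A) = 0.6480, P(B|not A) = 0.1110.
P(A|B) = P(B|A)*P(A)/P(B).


P(B) = P(B|A)*P(A) + P(B|A')*P(A')
= 0.6480*0.4120 + 0.1110*0.5880
= 0.266976 + 0.065268 = 0.332244
P(A|B) = 0.266976/0.332244 = 0.8036

P(A|B) = 0.8036


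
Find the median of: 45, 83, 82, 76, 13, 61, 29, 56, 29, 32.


Sorted: 13, 29, 29, 32, 45, 56, 61, 76, 82, 83
n = 10 (even)
Middle values: 45 and 56
Median = (45+56)/2 = 50.5000

Median = 50.5000


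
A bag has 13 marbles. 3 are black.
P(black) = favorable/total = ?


P = 3/13 = 0.2308

P = 0.2308


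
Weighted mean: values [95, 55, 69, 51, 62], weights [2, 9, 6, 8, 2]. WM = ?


Numerator = 95*2 + 55*9 + 69*6 + 51*8 + 62*2 = 1631
Denominator = 2 + 9 + 6 + 8 + 2 = 27
WM = 1631/27 = 60.4074

WM = 60.4074


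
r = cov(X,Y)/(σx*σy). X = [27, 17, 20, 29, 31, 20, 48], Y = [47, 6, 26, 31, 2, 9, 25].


Mean X = 27.4286, Mean Y = 20.8571
SD X = 9.693255, SD Y = 14.865382
Cov = 32.489796
r = 32.489796/(9.693255*14.865382) = 0.2255

r = 0.2255


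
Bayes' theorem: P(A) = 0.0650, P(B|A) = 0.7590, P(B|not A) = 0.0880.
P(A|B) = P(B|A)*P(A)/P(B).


P(B) = P(B|A)*P(A) + P(B|A')*P(A')
= 0.7590*0.0650 + 0.0880*0.9350
= 0.049335 + 0.082280 = 0.131615
P(A|B) = 0.049335/0.131615 = 0.3748

P(A|B) = 0.3748


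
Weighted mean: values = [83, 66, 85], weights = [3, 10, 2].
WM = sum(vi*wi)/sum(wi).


Numerator = 83*3 + 66*10 + 85*2 = 1079
Denominator = 3 + 10 + 2 = 15
WM = 1079/15 = 71.9333

WM = 71.9333


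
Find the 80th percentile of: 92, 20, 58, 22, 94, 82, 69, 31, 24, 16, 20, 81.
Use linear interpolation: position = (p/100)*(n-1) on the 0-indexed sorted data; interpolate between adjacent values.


Sorted: 16, 20, 20, 22, 24, 31, 58, 69, 81, 82, 92, 94
n = 12
Index = 80/100 * 11 = 8.8000
Lower = data[8] = 81, Upper = data[9] = 82
P80 = 81 + 0.8000*(1) = 81.8000

P80 = 81.8000


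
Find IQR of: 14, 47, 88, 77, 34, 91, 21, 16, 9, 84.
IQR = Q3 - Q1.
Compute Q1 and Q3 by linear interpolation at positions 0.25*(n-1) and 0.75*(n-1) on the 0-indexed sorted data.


Sorted: 9, 14, 16, 21, 34, 47, 77, 84, 88, 91
Q1 (25th %ile) = 17.2500
Q3 (75th %ile) = 82.2500
IQR = 82.2500 - 17.2500 = 65.0000

IQR = 65.0000


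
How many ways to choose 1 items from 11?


C(11,1) = 11!/(1! × 10!)
= 39916800/(1 × 3628800)
= 11

C(11,1) = 11


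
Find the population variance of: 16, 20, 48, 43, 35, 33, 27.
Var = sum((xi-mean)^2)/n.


Mean = 31.7143
Squared deviations: 246.9388, 137.2245, 265.2245, 127.3673, 10.7959, 1.6531, 22.2245
Sum = 811.4286
Variance = 811.4286/7 = 115.9184

Variance = 115.9184


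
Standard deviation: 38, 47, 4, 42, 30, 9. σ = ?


Mean = 28.3333
Variance = 266.2222
SD = sqrt(266.2222) = 16.3163

SD = 16.3163


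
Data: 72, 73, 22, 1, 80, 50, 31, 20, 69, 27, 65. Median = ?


Sorted: 1, 20, 22, 27, 31, 50, 65, 69, 72, 73, 80
n = 11 (odd)
Middle value = 50

Median = 50


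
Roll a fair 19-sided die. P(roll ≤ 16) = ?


Favorable outcomes (roll ≤ 16): 16
Total outcomes = 19
P = 16/19 = 0.8421

P = 0.8421


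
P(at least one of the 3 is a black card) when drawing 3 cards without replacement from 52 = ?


P(at least one) = 1 - P(none)
P(none) = (26/52) × (25/51) × (24/50) = 0.117647
P(at least one) = 1 - 0.117647 = 0.8824

P = 0.8824


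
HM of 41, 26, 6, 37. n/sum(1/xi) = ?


Sum of reciprocals = 1/41 + 1/26 + 1/6 + 1/37 = 0.256545
HM = 4/0.256545 = 15.5918

HM = 15.5918


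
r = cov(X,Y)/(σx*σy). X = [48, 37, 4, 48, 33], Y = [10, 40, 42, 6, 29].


Mean X = 34.0000, Mean Y = 25.4000
SD X = 16.136914, SD Y = 14.934524
Cov = -189.000000
r = -189.000000/(16.136914*14.934524) = -0.7842

r = -0.7842


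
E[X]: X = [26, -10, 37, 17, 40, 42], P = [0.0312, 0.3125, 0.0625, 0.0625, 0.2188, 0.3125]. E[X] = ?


E[X] = 26*0.0312 - 10*0.3125 + 37*0.0625 + 17*0.0625 + 40*0.2188 + 42*0.3125
= 0.8112 - 3.1250 + 2.3125 + 1.0625 + 8.7520 + 13.1250
= 22.9382

E[X] = 22.9382


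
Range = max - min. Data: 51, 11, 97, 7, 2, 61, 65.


Max = 97, Min = 2
Range = 97 - 2 = 95

Range = 95


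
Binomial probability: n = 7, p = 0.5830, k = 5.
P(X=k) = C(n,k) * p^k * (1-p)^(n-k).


C(7,5) = 21
p^5 = 0.067351
(1-p)^2 = 0.173889
P = 21 * 0.067351 * 0.173889 = 0.2459

P(X=5) = 0.2459


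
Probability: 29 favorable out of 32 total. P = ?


P = 29/32 = 0.9062

P = 0.9062


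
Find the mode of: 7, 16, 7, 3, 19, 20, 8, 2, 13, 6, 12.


Frequencies: 2:1, 3:1, 6:1, 7:2, 8:1, 12:1, 13:1, 16:1, 19:1, 20:1
Max frequency = 2
Mode = 7

Mode = 7


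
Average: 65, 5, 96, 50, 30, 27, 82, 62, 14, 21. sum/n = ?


Sum = 65 + 5 + 96 + 50 + 30 + 27 + 82 + 62 + 14 + 21 = 452
n = 10
Mean = 452/10 = 45.2000

Mean = 45.2000


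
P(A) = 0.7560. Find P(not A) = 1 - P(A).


P(not A) = 1 - 0.7560 = 0.2440

P(not A) = 0.2440


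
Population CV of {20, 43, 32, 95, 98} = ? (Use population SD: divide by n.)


Mean = 57.6000
SD = 32.5982
CV = (32.5982/57.6000)*100 = 56.5940%

CV = 56.5940%


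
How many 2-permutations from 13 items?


P(13,2) = 13!/11!
= 6227020800/39916800
= 156

P(13,2) = 156


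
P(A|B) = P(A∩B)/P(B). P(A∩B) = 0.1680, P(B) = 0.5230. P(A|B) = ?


P(A|B) = 0.1680/0.5230 = 0.3212

P(A|B) = 0.3212


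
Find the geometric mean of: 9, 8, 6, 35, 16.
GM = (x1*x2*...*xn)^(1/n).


Product = 9 × 8 × 6 × 35 × 16 = 241920
GM = 241920^(1/5) = 11.9326

GM = 11.9326


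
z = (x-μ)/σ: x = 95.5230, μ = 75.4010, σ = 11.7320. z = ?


z = (95.5230 - 75.4010)/11.7320
= 20.1220/11.7320
= 1.7151

z = 1.7151


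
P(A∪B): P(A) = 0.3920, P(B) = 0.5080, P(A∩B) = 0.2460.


P(A∪B) = 0.3920 + 0.5080 - 0.2460
= 0.9000 - 0.2460
= 0.6540

P(A∪B) = 0.6540


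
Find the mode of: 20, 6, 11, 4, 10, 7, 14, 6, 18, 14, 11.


Frequencies: 4:1, 6:2, 7:1, 10:1, 11:2, 14:2, 18:1, 20:1
Max frequency = 2
Mode = 6, 11, 14

Mode = 6, 11, 14


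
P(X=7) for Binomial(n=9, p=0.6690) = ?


C(9,7) = 36
p^7 = 0.059977
(1-p)^2 = 0.109561
P = 36 * 0.059977 * 0.109561 = 0.2366

P(X=7) = 0.2366


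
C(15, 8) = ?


C(15,8) = 15!/(8! × 7!)
= 1307674368000/(40320 × 5040)
= 6435

C(15,8) = 6435


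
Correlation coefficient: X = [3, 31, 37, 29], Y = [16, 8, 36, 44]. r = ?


Mean X = 25.0000, Mean Y = 26.0000
SD X = 13.038405, SD Y = 14.560220
Cov = 76.000000
r = 76.000000/(13.038405*14.560220) = 0.4003

r = 0.4003


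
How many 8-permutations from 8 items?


P(8,8) = 8!/0!
= 40320/1
= 40320

P(8,8) = 40320


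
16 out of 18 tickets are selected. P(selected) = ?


P = 16/18 = 0.8889

P = 0.8889


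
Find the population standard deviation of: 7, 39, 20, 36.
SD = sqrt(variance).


Mean = 25.5000
Variance = 166.2500
SD = sqrt(166.2500) = 12.8938

SD = 12.8938


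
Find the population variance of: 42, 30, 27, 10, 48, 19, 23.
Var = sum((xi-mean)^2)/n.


Mean = 28.4286
Squared deviations: 184.1837, 2.4694, 2.0408, 339.6122, 383.0408, 88.8980, 29.4694
Sum = 1029.7143
Variance = 1029.7143/7 = 147.1020

Variance = 147.1020


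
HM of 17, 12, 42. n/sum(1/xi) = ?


Sum of reciprocals = 1/17 + 1/12 + 1/42 = 0.165966
HM = 3/0.165966 = 18.0759

HM = 18.0759


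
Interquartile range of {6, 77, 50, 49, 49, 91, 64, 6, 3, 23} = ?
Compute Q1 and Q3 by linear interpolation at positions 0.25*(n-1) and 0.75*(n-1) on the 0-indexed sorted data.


Sorted: 3, 6, 6, 23, 49, 49, 50, 64, 77, 91
Q1 (25th %ile) = 10.2500
Q3 (75th %ile) = 60.5000
IQR = 60.5000 - 10.2500 = 50.2500

IQR = 50.2500


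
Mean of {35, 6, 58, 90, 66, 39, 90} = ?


Sum = 35 + 6 + 58 + 90 + 66 + 39 + 90 = 384
n = 7
Mean = 384/7 = 54.8571

Mean = 54.8571


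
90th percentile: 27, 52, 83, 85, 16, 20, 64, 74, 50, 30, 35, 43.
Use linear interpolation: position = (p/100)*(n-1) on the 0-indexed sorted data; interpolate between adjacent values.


Sorted: 16, 20, 27, 30, 35, 43, 50, 52, 64, 74, 83, 85
n = 12
Index = 90/100 * 11 = 9.9000
Lower = data[9] = 74, Upper = data[10] = 83
P90 = 74 + 0.9000*(9) = 82.1000

P90 = 82.1000


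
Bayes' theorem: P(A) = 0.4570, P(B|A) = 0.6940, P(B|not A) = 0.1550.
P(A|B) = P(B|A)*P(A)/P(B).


P(B) = P(B|A)*P(A) + P(B|A')*P(A')
= 0.6940*0.4570 + 0.1550*0.5430
= 0.317158 + 0.084165 = 0.401323
P(A|B) = 0.317158/0.401323 = 0.7903

P(A|B) = 0.7903


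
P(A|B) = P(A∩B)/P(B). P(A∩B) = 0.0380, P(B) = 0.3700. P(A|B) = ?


P(A|B) = 0.0380/0.3700 = 0.1027

P(A|B) = 0.1027


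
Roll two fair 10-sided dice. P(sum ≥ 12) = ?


Total outcomes = 10×10 = 100
Favorable (sum ≥ 12): 45
P = 45/100 = 0.4500

P = 0.4500


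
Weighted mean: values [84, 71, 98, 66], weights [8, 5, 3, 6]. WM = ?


Numerator = 84*8 + 71*5 + 98*3 + 66*6 = 1717
Denominator = 8 + 5 + 3 + 6 = 22
WM = 1717/22 = 78.0455

WM = 78.0455


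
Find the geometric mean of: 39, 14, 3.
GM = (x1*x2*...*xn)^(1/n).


Product = 39 × 14 × 3 = 1638
GM = 1638^(1/3) = 11.7879

GM = 11.7879


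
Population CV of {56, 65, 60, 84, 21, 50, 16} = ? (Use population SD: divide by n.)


Mean = 50.2857
SD = 22.4035
CV = (22.4035/50.2857)*100 = 44.5525%

CV = 44.5525%


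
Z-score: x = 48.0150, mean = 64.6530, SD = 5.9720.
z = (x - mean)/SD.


z = (48.0150 - 64.6530)/5.9720
= -16.6380/5.9720
= -2.7860

z = -2.7860


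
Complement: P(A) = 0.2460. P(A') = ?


P(not A) = 1 - 0.2460 = 0.7540

P(not A) = 0.7540


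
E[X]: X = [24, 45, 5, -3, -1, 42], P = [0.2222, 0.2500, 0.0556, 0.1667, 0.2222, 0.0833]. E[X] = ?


E[X] = 24*0.2222 + 45*0.2500 + 5*0.0556 - 3*0.1667 - 1*0.2222 + 42*0.0833
= 5.3328 + 11.2500 + 0.2780 - 0.5001 - 0.2222 + 3.4986
= 19.6371

E[X] = 19.6371


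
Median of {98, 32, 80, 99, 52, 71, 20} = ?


Sorted: 20, 32, 52, 71, 80, 98, 99
n = 7 (odd)
Middle value = 71

Median = 71


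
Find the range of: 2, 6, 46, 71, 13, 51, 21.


Max = 71, Min = 2
Range = 71 - 2 = 69

Range = 69


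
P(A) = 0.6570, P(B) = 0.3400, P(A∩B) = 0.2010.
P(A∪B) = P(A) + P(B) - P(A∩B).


P(A∪B) = 0.6570 + 0.3400 - 0.2010
= 0.9970 - 0.2010
= 0.7960

P(A∪B) = 0.7960


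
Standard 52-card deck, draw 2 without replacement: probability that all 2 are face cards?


P(all face cards) = (12/52) × (11/51)
= 0.0498

P = 0.0498


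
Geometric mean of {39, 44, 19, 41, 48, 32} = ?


Product = 39 × 44 × 19 × 41 × 48 × 32 = 2053269504
GM = 2053269504^(1/6) = 35.6512

GM = 35.6512


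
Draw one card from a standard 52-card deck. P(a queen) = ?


4 queens in 52 cards
P = 4/52 = 0.0769

P = 0.0769


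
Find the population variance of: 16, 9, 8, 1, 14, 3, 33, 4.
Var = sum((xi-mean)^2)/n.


Mean = 11.0000
Squared deviations: 25.0000, 4.0000, 9.0000, 100.0000, 9.0000, 64.0000, 484.0000, 49.0000
Sum = 744.0000
Variance = 744.0000/8 = 93.0000

Variance = 93.0000
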